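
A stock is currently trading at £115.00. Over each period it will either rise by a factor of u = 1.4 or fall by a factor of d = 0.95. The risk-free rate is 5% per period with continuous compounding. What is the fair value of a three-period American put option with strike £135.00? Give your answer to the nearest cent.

Risk-neutral probability p = (e^0.05 − 0.95)/(1.4 − 0.95) = 0.1013/0.4500 = 0.2250
Terminal stock prices: S_uuu = 315.6, S_uud = 214.1, S_udd = 145.3, S_ddd = 98.6
Terminal payoffs (K − S): max(-180.6, 0) = 0, max(-79.13, 0) = 0, max(-10.3, 0) = 0, max(36.4, 0) = 36.4
Node uu (S = 225.4): continuation = e^(−0.05)·[0.2250·0.0000 + 0.7750·0.0000] = 0.0000; exercise value = 0.0000 ≤ continuation, so V_uu = 0.0000
Node ud (S = 152.9): continuation = e^(−0.05)·[0.2250·0.0000 + 0.7750·0.0000] = 0.0000; exercise value = 0.0000 ≤ continuation, so V_ud = 0.0000
Node dd (S = 103.8): continuation = e^(−0.05)·[0.2250·0.0000 + 0.7750·36.4019] = 26.8339; exercise value = 31.2125 > continuation, so V_dd = 31.2125 (exercise)
Node u (S = 161): continuation = e^(−0.05)·[0.2250·0.0000 + 0.7750·0.0000] = 0.0000; exercise value = 0.0000 ≤ continuation, so V_u = 0.0000
Node d (S = 109.2): continuation = e^(−0.05)·[0.2250·0.0000 + 0.7750·31.2125] = 23.0086; exercise value = 25.7500 > continuation, so V_d = 25.7500 (exercise)
Node 0 (S = 115): continuation = e^(−0.05)·[0.2250·0.0000 + 0.7750·25.7500] = 18.9818; exercise value = 20.0000 > continuation, so V_0 = 20.0000 (exercise)

£20.00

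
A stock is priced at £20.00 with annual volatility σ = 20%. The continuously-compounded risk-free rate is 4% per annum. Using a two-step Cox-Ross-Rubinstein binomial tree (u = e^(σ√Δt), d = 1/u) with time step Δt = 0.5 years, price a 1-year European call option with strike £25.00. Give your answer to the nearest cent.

£0.42

CRR parameters: u = e^(σ√Δt) = e^(0.2·√0.5) = 1.1519, d = 1/u = 0.8681
Per-period rate: rΔt = 0.04·0.5 = 0.02, so R = e^0.02 = 1.0202
Risk-neutral probability p = (e^0.02 − 0.8681)/(1.1519 − 0.8681) = 0.1521/0.2838 = 0.5359
Terminal stock prices: S_uu = 26.54, S_ud = 20, S_dd = 15.07
Terminal payoffs (S − K): max(1.538, 0) = 1.538, max(-5, 0) = 0, max(-9.927, 0) = 0
Node u (S = 23.04): V_u = e^(−0.02)·[0.5359·1.5379 + 0.4641·0.0000] = 0.8078
Node d (S = 17.36): V_d = e^(−0.02)·[0.5359·0.0000 + 0.4641·0.0000] = 0.0000
Node 0 (S = 20): V_0 = e^(−0.02)·[0.5359·0.8078 + 0.4641·0.0000] = 0.4243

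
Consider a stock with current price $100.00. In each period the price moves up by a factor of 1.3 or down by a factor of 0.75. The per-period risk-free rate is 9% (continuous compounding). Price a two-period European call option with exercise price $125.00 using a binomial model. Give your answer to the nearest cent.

$14.39

Risk-neutral probability p = (e^0.09 − 0.75)/(1.3 − 0.75) = 0.3442/0.5500 = 0.6258
Terminal stock prices: S_uu = 169, S_ud = 97.5, S_dd = 56.25
Terminal payoffs (S − K): max(44, 0) = 44, max(-27.5, 0) = 0, max(-68.75, 0) = 0
Node u (S = 130): V_u = e^(−0.09)·[0.6258·44.0000 + 0.3742·0.0000] = 25.1641
Node d (S = 75): V_d = e^(−0.09)·[0.6258·0.0000 + 0.3742·0.0000] = 0.0000
Node 0 (S = 100): V_0 = e^(−0.09)·[0.6258·25.1641 + 0.3742·0.0000] = 14.3917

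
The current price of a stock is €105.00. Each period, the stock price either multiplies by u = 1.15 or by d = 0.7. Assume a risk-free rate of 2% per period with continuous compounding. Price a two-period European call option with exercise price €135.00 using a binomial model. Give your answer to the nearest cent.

Risk-neutral probability p = (e^0.02 − 0.7)/(1.15 − 0.7) = 0.3202/0.4500 = 0.7116
Terminal stock prices: S_uu = 138.9, S_ud = 84.52, S_dd = 51.45
Terminal payoffs (S − K): max(3.862, 0) = 3.862, max(-50.48, 0) = 0, max(-83.55, 0) = 0
Node u (S = 120.7): V_u = e^(−0.02)·[0.7116·3.8625 + 0.2884·0.0000] = 2.6940
Node d (S = 73.5): V_d = e^(−0.02)·[0.7116·0.0000 + 0.2884·0.0000] = 0.0000
Node 0 (S = 105): V_0 = e^(−0.02)·[0.7116·2.6940 + 0.2884·0.0000] = 1.8790

€1.88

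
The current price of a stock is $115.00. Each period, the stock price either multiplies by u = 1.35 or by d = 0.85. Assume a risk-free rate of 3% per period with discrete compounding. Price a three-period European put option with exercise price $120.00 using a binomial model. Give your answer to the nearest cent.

Risk-neutral probability p = (1 + 0.03 − 0.85)/(1.35 − 0.85) = 0.1800/0.5000 = 0.3600
Terminal stock prices: S_uuu = 282.9, S_uud = 178.1, S_udd = 112.2, S_ddd = 70.62
Terminal payoffs (K − S): max(-162.9, 0) = 0, max(-58.15, 0) = 0, max(7.832, 0) = 7.832, max(49.38, 0) = 49.38
Node uu (S = 209.6): V_uu = 1/1.03·[0.3600·0.0000 + 0.6400·0.0000] = 0.0000
Node ud (S = 132): V_ud = 1/1.03·[0.3600·0.0000 + 0.6400·7.8319] = 4.8664
Node dd (S = 83.09): V_dd = 1/1.03·[0.3600·7.8319 + 0.6400·49.3756] = 33.4174
Node u (S = 155.2): V_u = 1/1.03·[0.3600·0.0000 + 0.6400·4.8664] = 3.0238
Node d (S = 97.75): V_d = 1/1.03·[0.3600·4.8664 + 0.6400·33.4174] = 22.4651
Node 0 (S = 115): V_0 = 1/1.03·[0.3600·3.0238 + 0.6400·22.4651] = 15.0157

$15.02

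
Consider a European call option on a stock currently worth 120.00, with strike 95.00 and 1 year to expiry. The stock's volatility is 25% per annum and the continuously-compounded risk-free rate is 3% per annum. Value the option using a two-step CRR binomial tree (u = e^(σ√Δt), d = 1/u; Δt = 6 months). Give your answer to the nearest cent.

30.43

CRR parameters: u = e^(σ√Δt) = e^(0.25·√0.5) = 1.1934, d = 1/u = 0.8380
Per-period rate: rΔt = 0.03·0.5 = 0.015, so R = e^0.015 = 1.0151
Risk-neutral probability p = (e^0.015 − 0.8380)/(1.1934 − 0.8380) = 0.1771/0.3554 = 0.4984
Terminal stock prices: S_uu = 170.9, S_ud = 120, S_dd = 84.26
Terminal payoffs (S − K): max(75.89, 0) = 75.89, max(25, 0) = 25, max(-10.74, 0) = 0
Node u (S = 143.2): V_u = e^(−0.015)·[0.4984·75.8943 + 0.5016·25.0000] = 49.6181
Node d (S = 100.6): V_d = e^(−0.015)·[0.4984·25.0000 + 0.5016·0.0000] = 12.2756
Node 0 (S = 120): V_0 = e^(−0.015)·[0.4984·49.6181 + 0.5016·12.2756] = 30.4289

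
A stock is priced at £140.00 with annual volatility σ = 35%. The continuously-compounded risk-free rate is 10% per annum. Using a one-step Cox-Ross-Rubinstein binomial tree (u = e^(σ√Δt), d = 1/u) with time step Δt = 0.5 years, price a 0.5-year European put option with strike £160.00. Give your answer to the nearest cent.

£22.13

CRR parameters: u = e^(σ√Δt) = e^(0.35·√0.5) = 1.2808, d = 1/u = 0.7808
Per-period rate: rΔt = 0.1·0.5 = 0.05, so R = e^0.05 = 1.0513
Risk-neutral probability p = (e^0.05 − 0.7808)/(1.2808 − 0.7808) = 0.2705/0.5000 = 0.5410
Terminal stock prices: S_u = 179.3, S_d = 109.3
Terminal payoffs (K − S): max(-19.31, 0) = 0, max(50.69, 0) = 50.69
Node 0 (S = 140): V_0 = e^(−0.05)·[0.5410·0.0000 + 0.4590·50.6936] = 22.1347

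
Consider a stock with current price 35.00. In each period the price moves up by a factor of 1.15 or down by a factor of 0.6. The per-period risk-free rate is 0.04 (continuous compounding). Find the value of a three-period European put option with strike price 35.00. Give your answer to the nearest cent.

Risk-neutral probability p = (e^0.04 − 0.6)/(1.15 − 0.6) = 0.4408/0.5500 = 0.8015
Terminal stock prices: S_uuu = 53.23, S_uud = 27.77, S_udd = 14.49, S_ddd = 7.56
Terminal payoffs (K − S): max(-18.23, 0) = 0, max(7.228, 0) = 7.228, max(20.51, 0) = 20.51, max(27.44, 0) = 27.44
Node uu (S = 46.29): V_uu = e^(−0.04)·[0.8015·0.0000 + 0.1985·7.2275] = 1.3786
Node ud (S = 24.15): V_ud = e^(−0.04)·[0.8015·7.2275 + 0.1985·20.5100] = 9.4776
Node dd (S = 12.6): V_dd = e^(−0.04)·[0.8015·20.5100 + 0.1985·27.4400] = 21.0276
Node u (S = 40.25): V_u = e^(−0.04)·[0.8015·1.3786 + 0.1985·9.4776] = 2.8694
Node d (S = 21): V_d = e^(−0.04)·[0.8015·9.4776 + 0.1985·21.0276] = 11.3091
Node 0 (S = 35): V_0 = e^(−0.04)·[0.8015·2.8694 + 0.1985·11.3091] = 4.3667

4.37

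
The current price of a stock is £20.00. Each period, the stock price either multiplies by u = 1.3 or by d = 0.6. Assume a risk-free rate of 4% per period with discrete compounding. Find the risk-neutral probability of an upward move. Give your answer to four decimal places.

Risk-neutral probability p = (1 + 0.04 − 0.6)/(1.3 − 0.6) = 0.4400/0.7000 = 0.6286

p = 0.6286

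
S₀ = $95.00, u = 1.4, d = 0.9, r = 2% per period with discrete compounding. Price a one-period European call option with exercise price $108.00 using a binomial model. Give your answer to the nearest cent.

Risk-neutral probability p = (1 + 0.02 − 0.9)/(1.4 − 0.9) = 0.1200/0.5000 = 0.2400
Terminal stock prices: S_u = 133, S_d = 85.5
Terminal payoffs (S − K): max(25, 0) = 25, max(-22.5, 0) = 0
Node 0 (S = 95): V_0 = 1/1.02·[0.2400·25.0000 + 0.7600·0.0000] = 5.8824

$5.88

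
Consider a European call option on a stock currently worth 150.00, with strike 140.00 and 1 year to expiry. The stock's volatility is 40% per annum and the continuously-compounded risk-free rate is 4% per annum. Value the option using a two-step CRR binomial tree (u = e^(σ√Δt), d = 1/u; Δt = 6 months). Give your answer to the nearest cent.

CRR parameters: u = e^(σ√Δt) = e^(0.4·√0.5) = 1.3269, d = 1/u = 0.7536
Per-period rate: rΔt = 0.04·0.5 = 0.02, so R = e^0.02 = 1.0202
Risk-neutral probability p = (e^0.02 − 0.7536)/(1.3269 − 0.7536) = 0.2666/0.5733 = 0.4650
Terminal stock prices: S_uu = 264.1, S_ud = 150, S_dd = 85.2
Terminal payoffs (S − K): max(124.1, 0) = 124.1, max(10, 0) = 10, max(-54.8, 0) = 0
Node u (S = 199): V_u = e^(−0.02)·[0.4650·124.0981 + 0.5350·10.0000] = 61.8067
Node d (S = 113): V_d = e^(−0.02)·[0.4650·10.0000 + 0.5350·0.0000] = 4.5579
Node 0 (S = 150): V_0 = e^(−0.02)·[0.4650·61.8067 + 0.5350·4.5579] = 30.5610

30.56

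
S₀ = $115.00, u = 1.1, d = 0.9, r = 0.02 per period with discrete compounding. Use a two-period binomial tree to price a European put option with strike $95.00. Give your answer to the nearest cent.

$0.28

Risk-neutral probability p = (1 + 0.02 − 0.9)/(1.1 − 0.9) = 0.1200/0.2000 = 0.6000
Terminal stock prices: S_uu = 139.2, S_ud = 113.9, S_dd = 93.15
Terminal payoffs (K − S): max(-44.15, 0) = 0, max(-18.85, 0) = 0, max(1.85, 0) = 1.85
Node u (S = 126.5): V_u = 1/1.02·[0.6000·0.0000 + 0.4000·0.0000] = 0.0000
Node d (S = 103.5): V_d = 1/1.02·[0.6000·0.0000 + 0.4000·1.8500] = 0.7255
Node 0 (S = 115): V_0 = 1/1.02·[0.6000·0.0000 + 0.4000·0.7255] = 0.2845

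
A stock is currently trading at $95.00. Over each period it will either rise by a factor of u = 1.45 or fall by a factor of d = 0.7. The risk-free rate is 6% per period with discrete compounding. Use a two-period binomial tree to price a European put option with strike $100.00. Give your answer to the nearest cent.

Risk-neutral probability p = (1 + 0.06 − 0.7)/(1.45 − 0.7) = 0.3600/0.7500 = 0.4800
Terminal stock prices: S_uu = 199.7, S_ud = 96.42, S_dd = 46.55
Terminal payoffs (K − S): max(-99.74, 0) = 0, max(3.575, 0) = 3.575, max(53.45, 0) = 53.45
Node u (S = 137.8): V_u = 1/1.06·[0.4800·0.0000 + 0.5200·3.5750] = 1.7538
Node d (S = 66.5): V_d = 1/1.06·[0.4800·3.5750 + 0.5200·53.4500] = 27.8396
Node 0 (S = 95): V_0 = 1/1.06·[0.4800·1.7538 + 0.5200·27.8396] = 14.4513

$14.45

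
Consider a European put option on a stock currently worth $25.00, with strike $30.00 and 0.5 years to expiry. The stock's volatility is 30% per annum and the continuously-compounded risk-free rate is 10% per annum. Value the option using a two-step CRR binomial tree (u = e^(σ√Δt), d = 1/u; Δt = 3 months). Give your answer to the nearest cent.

CRR parameters: u = e^(σ√Δt) = e^(0.3·√0.25) = 1.1618, d = 1/u = 0.8607
Per-period rate: rΔt = 0.1·0.25 = 0.025, so R = e^0.025 = 1.0253
Risk-neutral probability p = (e^0.025 − 0.8607)/(1.1618 − 0.8607) = 0.1646/0.3011 = 0.5466
Terminal stock prices: S_uu = 33.75, S_ud = 25, S_dd = 18.52
Terminal payoffs (K − S): max(-3.746, 0) = 0, max(5, 0) = 5, max(11.48, 0) = 11.48
Node u (S = 29.05): V_u = e^(−0.025)·[0.5466·0.0000 + 0.4534·5.0000] = 2.2108
Node d (S = 21.52): V_d = e^(−0.025)·[0.5466·5.0000 + 0.4534·11.4795] = 7.7416
Node 0 (S = 25): V_0 = e^(−0.025)·[0.5466·2.2108 + 0.4534·7.7416] = 4.6018

$4.60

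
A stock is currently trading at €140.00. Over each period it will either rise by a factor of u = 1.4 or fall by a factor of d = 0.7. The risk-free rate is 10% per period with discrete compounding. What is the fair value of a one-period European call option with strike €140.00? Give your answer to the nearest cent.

Risk-neutral probability p = (1 + 0.1 − 0.7)/(1.4 − 0.7) = 0.4000/0.7000 = 0.5714
Terminal stock prices: S_u = 196, S_d = 98
Terminal payoffs (S − K): max(56, 0) = 56, max(-42, 0) = 0
Node 0 (S = 140): V_0 = 1/1.1·[0.5714·56.0000 + 0.4286·0.0000] = 29.0909

€29.09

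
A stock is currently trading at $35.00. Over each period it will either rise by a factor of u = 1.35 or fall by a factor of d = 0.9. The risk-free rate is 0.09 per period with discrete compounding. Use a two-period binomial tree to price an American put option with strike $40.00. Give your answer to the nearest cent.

$5.00

Risk-neutral probability p = (1 + 0.09 − 0.9)/(1.35 − 0.9) = 0.1900/0.4500 = 0.4222
Terminal stock prices: S_uu = 63.79, S_ud = 42.52, S_dd = 28.35
Terminal payoffs (K − S): max(-23.79, 0) = 0, max(-2.525, 0) = 0, max(11.65, 0) = 11.65
Node u (S = 47.25): continuation = 1/1.09·[0.4222·0.0000 + 0.5778·0.0000] = 0.0000; exercise value = 0.0000 ≤ continuation, so V_u = 0.0000
Node d (S = 31.5): continuation = 1/1.09·[0.4222·0.0000 + 0.5778·11.6500] = 6.1753; exercise value = 8.5000 > continuation, so V_d = 8.5000 (exercise)
Node 0 (S = 35): continuation = 1/1.09·[0.4222·0.0000 + 0.5778·8.5000] = 4.5056; exercise value = 5.0000 > continuation, so V_0 = 5.0000 (exercise)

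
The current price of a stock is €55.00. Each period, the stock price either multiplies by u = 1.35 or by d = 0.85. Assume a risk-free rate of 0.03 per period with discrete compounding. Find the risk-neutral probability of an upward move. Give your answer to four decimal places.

Risk-neutral probability p = (1 + 0.03 − 0.85)/(1.35 − 0.85) = 0.1800/0.5000 = 0.3600

p = 0.3600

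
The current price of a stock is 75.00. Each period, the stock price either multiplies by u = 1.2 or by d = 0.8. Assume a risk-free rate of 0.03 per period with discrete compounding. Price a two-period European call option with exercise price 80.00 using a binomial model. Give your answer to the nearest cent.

8.73

Risk-neutral probability p = (1 + 0.03 − 0.8)/(1.2 − 0.8) = 0.2300/0.4000 = 0.5750
Terminal stock prices: S_uu = 108, S_ud = 72, S_dd = 48
Terminal payoffs (S − K): max(28, 0) = 28, max(-8, 0) = 0, max(-32, 0) = 0
Node u (S = 90): V_u = 1/1.03·[0.5750·28.0000 + 0.4250·0.0000] = 15.6311
Node d (S = 60): V_d = 1/1.03·[0.5750·0.0000 + 0.4250·0.0000] = 0.0000
Node 0 (S = 75): V_0 = 1/1.03·[0.5750·15.6311 + 0.4250·0.0000] = 8.7261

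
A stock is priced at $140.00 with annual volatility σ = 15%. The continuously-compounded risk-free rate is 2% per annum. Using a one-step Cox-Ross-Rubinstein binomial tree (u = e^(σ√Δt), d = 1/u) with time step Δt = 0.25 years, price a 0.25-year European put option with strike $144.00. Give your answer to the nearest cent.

$6.82

CRR parameters: u = e^(σ√Δt) = e^(0.15·√0.25) = 1.0779, d = 1/u = 0.9277
Per-period rate: rΔt = 0.02·0.25 = 0.005, so R = e^0.005 = 1.0050
Risk-neutral probability p = (e^0.005 − 0.9277)/(1.0779 − 0.9277) = 0.0773/0.1501 = 0.5146
Terminal stock prices: S_u = 150.9, S_d = 129.9
Terminal payoffs (K − S): max(-6.904, 0) = 0, max(14.12, 0) = 14.12
Node 0 (S = 140): V_0 = e^(−0.005)·[0.5146·0.0000 + 0.4854·14.1159] = 6.8171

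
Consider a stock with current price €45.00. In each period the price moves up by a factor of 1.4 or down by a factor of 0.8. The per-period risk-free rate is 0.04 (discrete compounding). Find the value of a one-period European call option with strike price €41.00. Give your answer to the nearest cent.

€8.46

Risk-neutral probability p = (1 + 0.04 − 0.8)/(1.4 − 0.8) = 0.2400/0.6000 = 0.4000
Terminal stock prices: S_u = 63, S_d = 36
Terminal payoffs (S − K): max(22, 0) = 22, max(-5, 0) = 0
Node 0 (S = 45): V_0 = 1/1.04·[0.4000·22.0000 + 0.6000·0.0000] = 8.4615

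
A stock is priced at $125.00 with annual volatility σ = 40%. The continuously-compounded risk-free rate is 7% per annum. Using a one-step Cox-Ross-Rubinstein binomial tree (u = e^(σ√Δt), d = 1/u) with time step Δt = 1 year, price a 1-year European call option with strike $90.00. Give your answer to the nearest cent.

$44.04

CRR parameters: u = e^(σ√Δt) = e^(0.4·√1) = 1.4918, d = 1/u = 0.6703
Per-period rate: rΔt = 0.07·1 = 0.07, so R = e^0.07 = 1.0725
Risk-neutral probability p = (e^0.07 − 0.6703)/(1.4918 − 0.6703) = 0.4022/0.8215 = 0.4896
Terminal stock prices: S_u = 186.5, S_d = 83.79
Terminal payoffs (S − K): max(96.48, 0) = 96.48, max(-6.21, 0) = 0
Node 0 (S = 125): V_0 = e^(−0.07)·[0.4896·96.4781 + 0.5104·0.0000] = 44.0400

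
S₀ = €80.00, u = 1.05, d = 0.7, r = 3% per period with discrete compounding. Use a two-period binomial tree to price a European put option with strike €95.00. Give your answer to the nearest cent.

Risk-neutral probability p = (1 + 0.03 − 0.7)/(1.05 − 0.7) = 0.3300/0.3500 = 0.9429
Terminal stock prices: S_uu = 88.2, S_ud = 58.8, S_dd = 39.2
Terminal payoffs (K − S): max(6.8, 0) = 6.8, max(36.2, 0) = 36.2, max(55.8, 0) = 55.8
Node u (S = 84): V_u = 1/1.03·[0.9429·6.8000 + 0.0571·36.2000] = 8.2330
Node d (S = 56): V_d = 1/1.03·[0.9429·36.2000 + 0.0571·55.8000] = 36.2330
Node 0 (S = 80): V_0 = 1/1.03·[0.9429·8.2330 + 0.0571·36.2330] = 9.5466

€9.55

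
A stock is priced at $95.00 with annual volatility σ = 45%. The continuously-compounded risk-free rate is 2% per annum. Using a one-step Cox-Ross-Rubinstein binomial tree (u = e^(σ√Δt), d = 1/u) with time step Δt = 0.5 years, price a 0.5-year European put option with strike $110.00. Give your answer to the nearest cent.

CRR parameters: u = e^(σ√Δt) = e^(0.45·√0.5) = 1.3746, d = 1/u = 0.7275
Per-period rate: rΔt = 0.02·0.5 = 0.01, so R = e^0.01 = 1.0101
Risk-neutral probability p = (e^0.01 − 0.7275)/(1.3746 − 0.7275) = 0.2826/0.6472 = 0.4366
Terminal stock prices: S_u = 130.6, S_d = 69.11
Terminal payoffs (K − S): max(-20.59, 0) = 0, max(40.89, 0) = 40.89
Node 0 (S = 95): V_0 = e^(−0.01)·[0.4366·0.0000 + 0.5634·40.8914] = 22.8072

$22.81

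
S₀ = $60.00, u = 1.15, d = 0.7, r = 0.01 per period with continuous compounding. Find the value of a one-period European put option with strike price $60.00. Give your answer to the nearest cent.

$5.54

Risk-neutral probability p = (e^0.01 − 0.7)/(1.15 − 0.7) = 0.3101/0.4500 = 0.6890
Terminal stock prices: S_u = 69, S_d = 42
Terminal payoffs (K − S): max(-9, 0) = 0, max(18, 0) = 18
Node 0 (S = 60): V_0 = e^(−0.01)·[0.6890·0.0000 + 0.3110·18.0000] = 5.5423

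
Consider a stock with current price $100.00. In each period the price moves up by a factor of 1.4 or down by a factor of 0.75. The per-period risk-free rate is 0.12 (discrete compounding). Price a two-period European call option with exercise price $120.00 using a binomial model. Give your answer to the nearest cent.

Risk-neutral probability p = (1 + 0.12 − 0.75)/(1.4 − 0.75) = 0.3700/0.6500 = 0.5692
Terminal stock prices: S_uu = 196, S_ud = 105, S_dd = 56.25
Terminal payoffs (S − K): max(76, 0) = 76, max(-15, 0) = 0, max(-63.75, 0) = 0
Node u (S = 140): V_u = 1/1.12·[0.5692·76.0000 + 0.4308·0.0000] = 38.6264
Node d (S = 75): V_d = 1/1.12·[0.5692·0.0000 + 0.4308·0.0000] = 0.0000
Node 0 (S = 100): V_0 = 1/1.12·[0.5692·38.6264 + 0.4308·0.0000] = 19.6315

$19.63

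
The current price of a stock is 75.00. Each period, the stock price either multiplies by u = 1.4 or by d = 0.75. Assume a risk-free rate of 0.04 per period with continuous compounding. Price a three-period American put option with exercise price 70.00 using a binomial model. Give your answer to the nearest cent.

Risk-neutral probability p = (e^0.04 − 0.75)/(1.4 − 0.75) = 0.2908/0.6500 = 0.4474
Terminal stock prices: S_uuu = 205.8, S_uud = 110.2, S_udd = 59.06, S_ddd = 31.64
Terminal payoffs (K − S): max(-135.8, 0) = 0, max(-40.25, 0) = 0, max(10.94, 0) = 10.94, max(38.36, 0) = 38.36
Node uu (S = 147): continuation = e^(−0.04)·[0.4474·0.0000 + 0.5526·0.0000] = 0.0000; exercise value = 0.0000 ≤ continuation, so V_uu = 0.0000
Node ud (S = 78.75): continuation = e^(−0.04)·[0.4474·0.0000 + 0.5526·10.9375] = 5.8071; exercise value = 0.0000 ≤ continuation, so V_ud = 5.8071
Node dd (S = 42.19): continuation = e^(−0.04)·[0.4474·10.9375 + 0.5526·38.3594] = 25.0678; exercise value = 27.8125 > continuation, so V_dd = 27.8125 (exercise)
Node u (S = 105): continuation = e^(−0.04)·[0.4474·0.0000 + 0.5526·5.8071] = 3.0831; exercise value = 0.0000 ≤ continuation, so V_u = 3.0831
Node d (S = 56.25): continuation = e^(−0.04)·[0.4474·5.8071 + 0.5526·27.8125] = 17.2627; exercise value = 13.7500 ≤ continuation, so V_d = 17.2627
Node 0 (S = 75): continuation = e^(−0.04)·[0.4474·3.0831 + 0.5526·17.2627] = 10.4906; exercise value = 0.0000 ≤ continuation, so V_0 = 10.4906

10.49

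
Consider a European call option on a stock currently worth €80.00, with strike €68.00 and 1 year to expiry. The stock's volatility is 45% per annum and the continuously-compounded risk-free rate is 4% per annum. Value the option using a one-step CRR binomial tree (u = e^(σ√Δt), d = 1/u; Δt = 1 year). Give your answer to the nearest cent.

CRR parameters: u = e^(σ√Δt) = e^(0.45·√1) = 1.5683, d = 1/u = 0.6376
Per-period rate: rΔt = 0.04·1 = 0.04, so R = e^0.04 = 1.0408
Risk-neutral probability p = (e^0.04 − 0.6376)/(1.5683 − 0.6376) = 0.4032/0.9307 = 0.4332
Terminal stock prices: S_u = 125.5, S_d = 51.01
Terminal payoffs (S − K): max(57.46, 0) = 57.46, max(-16.99, 0) = 0
Node 0 (S = 80): V_0 = e^(−0.04)·[0.4332·57.4650 + 0.5668·0.0000] = 23.9183

€23.92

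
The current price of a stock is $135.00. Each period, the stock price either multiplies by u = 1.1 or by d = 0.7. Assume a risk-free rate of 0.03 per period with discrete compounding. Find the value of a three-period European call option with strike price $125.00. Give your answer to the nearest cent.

$28.10

Risk-neutral probability p = (1 + 0.03 − 0.7)/(1.1 − 0.7) = 0.3300/0.4000 = 0.8250
Terminal stock prices: S_uuu = 179.7, S_uud = 114.3, S_udd = 72.76, S_ddd = 46.3
Terminal payoffs (S − K): max(54.69, 0) = 54.69, max(-10.65, 0) = 0, max(-52.24, 0) = 0, max(-78.7, 0) = 0
Node uu (S = 163.4): V_uu = 1/1.03·[0.8250·54.6850 + 0.1750·0.0000] = 43.8011
Node ud (S = 103.9): V_ud = 1/1.03·[0.8250·0.0000 + 0.1750·0.0000] = 0.0000
Node dd (S = 66.15): V_dd = 1/1.03·[0.8250·0.0000 + 0.1750·0.0000] = 0.0000
Node u (S = 148.5): V_u = 1/1.03·[0.8250·43.8011 + 0.1750·0.0000] = 35.0834
Node d (S = 94.5): V_d = 1/1.03·[0.8250·0.0000 + 0.1750·0.0000] = 0.0000
Node 0 (S = 135): V_0 = 1/1.03·[0.8250·35.0834 + 0.1750·0.0000] = 28.1008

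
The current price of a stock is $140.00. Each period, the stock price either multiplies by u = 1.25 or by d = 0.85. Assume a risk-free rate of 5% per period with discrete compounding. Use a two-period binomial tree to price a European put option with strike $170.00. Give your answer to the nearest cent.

$25.25

Risk-neutral probability p = (1 + 0.05 − 0.85)/(1.25 − 0.85) = 0.2000/0.4000 = 0.5000
Terminal stock prices: S_uu = 218.8, S_ud = 148.8, S_dd = 101.1
Terminal payoffs (K − S): max(-48.75, 0) = 0, max(21.25, 0) = 21.25, max(68.85, 0) = 68.85
Node u (S = 175): V_u = 1/1.05·[0.5000·0.0000 + 0.5000·21.2500] = 10.1190
Node d (S = 119): V_d = 1/1.05·[0.5000·21.2500 + 0.5000·68.8500] = 42.9048
Node 0 (S = 140): V_0 = 1/1.05·[0.5000·10.1190 + 0.5000·42.9048] = 25.2494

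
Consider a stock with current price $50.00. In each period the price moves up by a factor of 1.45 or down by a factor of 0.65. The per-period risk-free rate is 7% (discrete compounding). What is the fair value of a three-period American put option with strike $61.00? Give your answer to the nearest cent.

$15.67

Risk-neutral probability p = (1 + 0.07 − 0.65)/(1.45 − 0.65) = 0.4200/0.8000 = 0.5250
Terminal stock prices: S_uuu = 152.4, S_uud = 68.33, S_udd = 30.63, S_ddd = 13.73
Terminal payoffs (K − S): max(-91.43, 0) = 0, max(-7.331, 0) = 0, max(30.37, 0) = 30.37, max(47.27, 0) = 47.27
Node uu (S = 105.1): continuation = 1/1.07·[0.5250·0.0000 + 0.4750·0.0000] = 0.0000; exercise value = 0.0000 ≤ continuation, so V_uu = 0.0000
Node ud (S = 47.12): continuation = 1/1.07·[0.5250·0.0000 + 0.4750·30.3687] = 13.4815; exercise value = 13.8750 > continuation, so V_ud = 13.8750 (exercise)
Node dd (S = 21.13): continuation = 1/1.07·[0.5250·30.3687 + 0.4750·47.2687] = 35.8843; exercise value = 39.8750 > continuation, so V_dd = 39.8750 (exercise)
Node u (S = 72.5): continuation = 1/1.07·[0.5250·0.0000 + 0.4750·13.8750] = 6.1595; exercise value = 0.0000 ≤ continuation, so V_u = 6.1595
Node d (S = 32.5): continuation = 1/1.07·[0.5250·13.8750 + 0.4750·39.8750] = 24.5093; exercise value = 28.5000 > continuation, so V_d = 28.5000 (exercise)
Node 0 (S = 50): continuation = 1/1.07·[0.5250·6.1595 + 0.4750·28.5000] = 15.6740; exercise value = 11.0000 ≤ continuation, so V_0 = 15.6740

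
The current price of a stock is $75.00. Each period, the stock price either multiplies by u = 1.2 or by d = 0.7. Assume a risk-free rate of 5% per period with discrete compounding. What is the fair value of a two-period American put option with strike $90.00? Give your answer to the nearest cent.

Risk-neutral probability p = (1 + 0.05 − 0.7)/(1.2 − 0.7) = 0.3500/0.5000 = 0.7000
Terminal stock prices: S_uu = 108, S_ud = 63, S_dd = 36.75
Terminal payoffs (K − S): max(-18, 0) = 0, max(27, 0) = 27, max(53.25, 0) = 53.25
Node u (S = 90): continuation = 1/1.05·[0.7000·0.0000 + 0.3000·27.0000] = 7.7143; exercise value = 0.0000 ≤ continuation, so V_u = 7.7143
Node d (S = 52.5): continuation = 1/1.05·[0.7000·27.0000 + 0.3000·53.2500] = 33.2143; exercise value = 37.5000 > continuation, so V_d = 37.5000 (exercise)
Node 0 (S = 75): continuation = 1/1.05·[0.7000·7.7143 + 0.3000·37.5000] = 15.8571; exercise value = 15.0000 ≤ continuation, so V_0 = 15.8571

$15.86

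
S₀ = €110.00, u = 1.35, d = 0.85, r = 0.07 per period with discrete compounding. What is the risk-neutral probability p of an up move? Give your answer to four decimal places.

p = 0.4400

Risk-neutral probability p = (1 + 0.07 − 0.85)/(1.35 − 0.85) = 0.2200/0.5000 = 0.4400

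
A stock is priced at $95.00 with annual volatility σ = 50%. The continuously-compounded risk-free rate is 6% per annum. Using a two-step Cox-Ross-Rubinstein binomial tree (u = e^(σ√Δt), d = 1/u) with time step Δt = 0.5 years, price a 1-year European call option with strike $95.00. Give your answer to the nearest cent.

$19.02

CRR parameters: u = e^(σ√Δt) = e^(0.5·√0.5) = 1.4241, d = 1/u = 0.7022
Per-period rate: rΔt = 0.06·0.5 = 0.03, so R = e^0.03 = 1.0305
Risk-neutral probability p = (e^0.03 − 0.7022)/(1.4241 − 0.7022) = 0.3283/0.7219 = 0.4547
Terminal stock prices: S_uu = 192.7, S_ud = 95, S_dd = 46.84
Terminal payoffs (S − K): max(97.67, 0) = 97.67, max(0, 0) = 0, max(-48.16, 0) = 0
Node u (S = 135.3): V_u = e^(−0.03)·[0.4547·97.6709 + 0.5453·0.0000] = 43.0990
Node d (S = 66.71): V_d = e^(−0.03)·[0.4547·0.0000 + 0.5453·0.0000] = 0.0000
Node 0 (S = 95): V_0 = e^(−0.03)·[0.4547·43.0990 + 0.5453·0.0000] = 19.0182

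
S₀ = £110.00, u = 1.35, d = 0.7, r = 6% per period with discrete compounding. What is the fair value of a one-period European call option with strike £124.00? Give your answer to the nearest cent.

Risk-neutral probability p = (1 + 0.06 − 0.7)/(1.35 − 0.7) = 0.3600/0.6500 = 0.5538
Terminal stock prices: S_u = 148.5, S_d = 77
Terminal payoffs (S − K): max(24.5, 0) = 24.5, max(-47, 0) = 0
Node 0 (S = 110): V_0 = 1/1.06·[0.5538·24.5000 + 0.4462·0.0000] = 12.8012

£12.80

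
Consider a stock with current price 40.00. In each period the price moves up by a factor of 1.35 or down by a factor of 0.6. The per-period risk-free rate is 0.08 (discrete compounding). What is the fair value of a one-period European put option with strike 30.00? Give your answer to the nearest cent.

2.00

Risk-neutral probability p = (1 + 0.08 − 0.6)/(1.35 − 0.6) = 0.4800/0.7500 = 0.6400
Terminal stock prices: S_u = 54, S_d = 24
Terminal payoffs (K − S): max(-24, 0) = 0, max(6, 0) = 6
Node 0 (S = 40): V_0 = 1/1.08·[0.6400·0.0000 + 0.3600·6.0000] = 2.0000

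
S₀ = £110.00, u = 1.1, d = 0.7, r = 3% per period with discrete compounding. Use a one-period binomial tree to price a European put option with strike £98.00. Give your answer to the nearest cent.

£3.57

Risk-neutral probability p = (1 + 0.03 − 0.7)/(1.1 − 0.7) = 0.3300/0.4000 = 0.8250
Terminal stock prices: S_u = 121, S_d = 77
Terminal payoffs (K − S): max(-23, 0) = 0, max(21, 0) = 21
Node 0 (S = 110): V_0 = 1/1.03·[0.8250·0.0000 + 0.1750·21.0000] = 3.5680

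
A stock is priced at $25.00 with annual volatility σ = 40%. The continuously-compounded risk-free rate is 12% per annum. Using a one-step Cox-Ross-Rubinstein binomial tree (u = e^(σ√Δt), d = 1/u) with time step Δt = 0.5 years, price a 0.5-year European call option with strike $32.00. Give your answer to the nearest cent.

CRR parameters: u = e^(σ√Δt) = e^(0.4·√0.5) = 1.3269, d = 1/u = 0.7536
Per-period rate: rΔt = 0.12·0.5 = 0.06, so R = e^0.06 = 1.0618
Risk-neutral probability p = (e^0.06 − 0.7536)/(1.3269 − 0.7536) = 0.3082/0.5733 = 0.5376
Terminal stock prices: S_u = 33.17, S_d = 18.84
Terminal payoffs (S − K): max(1.172, 0) = 1.172, max(-13.16, 0) = 0
Node 0 (S = 25): V_0 = e^(−0.06)·[0.5376·1.1724 + 0.4624·0.0000] = 0.5936

$0.59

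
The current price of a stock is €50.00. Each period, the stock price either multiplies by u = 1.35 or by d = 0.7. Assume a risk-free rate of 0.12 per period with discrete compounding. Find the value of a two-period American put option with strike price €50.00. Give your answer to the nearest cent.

€5.24

Risk-neutral probability p = (1 + 0.12 − 0.7)/(1.35 − 0.7) = 0.4200/0.6500 = 0.6462
Terminal stock prices: S_uu = 91.13, S_ud = 47.25, S_dd = 24.5
Terminal payoffs (K − S): max(-41.13, 0) = 0, max(2.75, 0) = 2.75, max(25.5, 0) = 25.5
Node u (S = 67.5): continuation = 1/1.12·[0.6462·0.0000 + 0.3538·2.7500] = 0.8688; exercise value = 0.0000 ≤ continuation, so V_u = 0.8688
Node d (S = 35): continuation = 1/1.12·[0.6462·2.7500 + 0.3538·25.5000] = 9.6429; exercise value = 15.0000 > continuation, so V_d = 15.0000 (exercise)
Node 0 (S = 50): continuation = 1/1.12·[0.6462·0.8688 + 0.3538·15.0000] = 5.2403; exercise value = 0.0000 ≤ continuation, so V_0 = 5.2403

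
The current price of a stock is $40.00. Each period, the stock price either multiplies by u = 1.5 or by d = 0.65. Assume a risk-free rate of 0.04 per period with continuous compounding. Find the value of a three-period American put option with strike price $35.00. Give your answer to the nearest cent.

$7.17

Risk-neutral probability p = (e^0.04 − 0.65)/(1.5 − 0.65) = 0.3908/0.8500 = 0.4598
Terminal stock prices: S_uuu = 135, S_uud = 58.5, S_udd = 25.35, S_ddd = 10.98
Terminal payoffs (K − S): max(-100, 0) = 0, max(-23.5, 0) = 0, max(9.65, 0) = 9.65, max(24.02, 0) = 24.02
Node uu (S = 90): continuation = e^(−0.04)·[0.4598·0.0000 + 0.5402·0.0000] = 0.0000; exercise value = 0.0000 ≤ continuation, so V_uu = 0.0000
Node ud (S = 39): continuation = e^(−0.04)·[0.4598·0.0000 + 0.5402·9.6500] = 5.0087; exercise value = 0.0000 ≤ continuation, so V_ud = 5.0087
Node dd (S = 16.9): continuation = e^(−0.04)·[0.4598·9.6500 + 0.5402·24.0150] = 16.7276; exercise value = 18.1000 > continuation, so V_dd = 18.1000 (exercise)
Node u (S = 60): continuation = e^(−0.04)·[0.4598·0.0000 + 0.5402·5.0087] = 2.5997; exercise value = 0.0000 ≤ continuation, so V_u = 2.5997
Node d (S = 26): continuation = e^(−0.04)·[0.4598·5.0087 + 0.5402·18.1000] = 11.6072; exercise value = 9.0000 ≤ continuation, so V_d = 11.6072
Node 0 (S = 40): continuation = e^(−0.04)·[0.4598·2.5997 + 0.5402·11.6072] = 7.1731; exercise value = 0.0000 ≤ continuation, so V_0 = 7.1731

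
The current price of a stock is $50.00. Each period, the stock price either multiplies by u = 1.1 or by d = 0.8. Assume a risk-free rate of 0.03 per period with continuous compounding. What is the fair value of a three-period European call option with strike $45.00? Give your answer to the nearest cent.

Risk-neutral probability p = (e^0.03 − 0.8)/(1.1 − 0.8) = 0.2305/0.3000 = 0.7682
Terminal stock prices: S_uuu = 66.55, S_uud = 48.4, S_udd = 35.2, S_ddd = 25.6
Terminal payoffs (S − K): max(21.55, 0) = 21.55, max(3.4, 0) = 3.4, max(-9.8, 0) = 0, max(-19.4, 0) = 0
Node uu (S = 60.5): V_uu = e^(−0.03)·[0.7682·21.5500 + 0.2318·3.4000] = 16.8300
Node ud (S = 44): V_ud = e^(−0.03)·[0.7682·3.4000 + 0.2318·0.0000] = 2.5346
Node dd (S = 32): V_dd = e^(−0.03)·[0.7682·0.0000 + 0.2318·0.0000] = 0.0000
Node u (S = 55): V_u = e^(−0.03)·[0.7682·16.8300 + 0.2318·2.5346] = 13.1166
Node d (S = 40): V_d = e^(−0.03)·[0.7682·2.5346 + 0.2318·0.0000] = 1.8895
Node 0 (S = 50): V_0 = e^(−0.03)·[0.7682·13.1166 + 0.2318·1.8895] = 10.2032

$10.20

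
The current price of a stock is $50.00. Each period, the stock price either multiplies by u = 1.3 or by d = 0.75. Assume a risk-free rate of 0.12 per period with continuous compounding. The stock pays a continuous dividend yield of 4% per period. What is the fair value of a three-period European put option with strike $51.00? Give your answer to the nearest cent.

$4.12

Per-period risk-free factor R = e^0.12 = 1.1275; dividend-adjusted growth = e^(0.12−0.04) = 1.0833.
Risk-neutral probability p = (1.0833 − 0.75)/(1.3 − 0.75) = 0.3333/0.5500 = 0.6060
Terminal stock prices: S_uuu = 109.9, S_uud = 63.38, S_udd = 36.56, S_ddd = 21.09
Terminal payoffs (K − S): max(-58.85, 0) = 0, max(-12.38, 0) = 0, max(14.44, 0) = 14.44, max(29.91, 0) = 29.91
Node uu (S = 84.5): V_uu = e^(−0.12)·[0.6060·0.0000 + 0.3940·0.0000] = 0.0000
Node ud (S = 48.75): V_ud = e^(−0.12)·[0.6060·0.0000 + 0.3940·14.4375] = 5.0454
Node dd (S = 28.12): V_dd = e^(−0.12)·[0.6060·14.4375 + 0.3940·29.9062] = 18.2107
Node u (S = 65): V_u = e^(−0.12)·[0.6060·0.0000 + 0.3940·5.0454] = 1.7632
Node d (S = 37.5): V_d = e^(−0.12)·[0.6060·5.0454 + 0.3940·18.2107] = 9.0757
Node 0 (S = 50): V_0 = e^(−0.12)·[0.6060·1.7632 + 0.3940·9.0757] = 4.1193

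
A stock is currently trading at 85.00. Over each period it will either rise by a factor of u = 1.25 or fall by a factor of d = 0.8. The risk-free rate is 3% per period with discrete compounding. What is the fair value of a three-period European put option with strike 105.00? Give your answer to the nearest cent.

Risk-neutral probability p = (1 + 0.03 − 0.8)/(1.25 − 0.8) = 0.2300/0.4500 = 0.5111
Terminal stock prices: S_uuu = 166, S_uud = 106.2, S_udd = 68, S_ddd = 43.52
Terminal payoffs (K − S): max(-61.02, 0) = 0, max(-1.25, 0) = 0, max(37, 0) = 37, max(61.48, 0) = 61.48
Node uu (S = 132.8): V_uu = 1/1.03·[0.5111·0.0000 + 0.4889·0.0000] = 0.0000
Node ud (S = 85): V_ud = 1/1.03·[0.5111·0.0000 + 0.4889·37.0000] = 17.5620
Node dd (S = 54.4): V_dd = 1/1.03·[0.5111·37.0000 + 0.4889·61.4800] = 47.5417
Node u (S = 106.2): V_u = 1/1.03·[0.5111·0.0000 + 0.4889·17.5620] = 8.3358
Node d (S = 68): V_d = 1/1.03·[0.5111·17.5620 + 0.4889·47.5417] = 31.2804
Node 0 (S = 85): V_0 = 1/1.03·[0.5111·8.3358 + 0.4889·31.2804] = 18.9836

18.98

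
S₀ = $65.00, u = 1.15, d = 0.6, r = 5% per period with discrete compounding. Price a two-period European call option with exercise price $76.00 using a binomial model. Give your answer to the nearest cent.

$6.05

Risk-neutral probability p = (1 + 0.05 − 0.6)/(1.15 − 0.6) = 0.4500/0.5500 = 0.8182
Terminal stock prices: S_uu = 85.96, S_ud = 44.85, S_dd = 23.4
Terminal payoffs (S − K): max(9.962, 0) = 9.962, max(-31.15, 0) = 0, max(-52.6, 0) = 0
Node u (S = 74.75): V_u = 1/1.05·[0.8182·9.9625 + 0.1818·0.0000] = 7.7630
Node d (S = 39): V_d = 1/1.05·[0.8182·0.0000 + 0.1818·0.0000] = 0.0000
Node 0 (S = 65): V_0 = 1/1.05·[0.8182·7.7630 + 0.1818·0.0000] = 6.0491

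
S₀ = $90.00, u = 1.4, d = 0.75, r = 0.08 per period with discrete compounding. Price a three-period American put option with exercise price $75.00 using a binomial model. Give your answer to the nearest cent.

Risk-neutral probability p = (1 + 0.08 − 0.75)/(1.4 − 0.75) = 0.3300/0.6500 = 0.5077
Terminal stock prices: S_uuu = 247, S_uud = 132.3, S_udd = 70.87, S_ddd = 37.97
Terminal payoffs (K − S): max(-172, 0) = 0, max(-57.3, 0) = 0, max(4.125, 0) = 4.125, max(37.03, 0) = 37.03
Node uu (S = 176.4): continuation = 1/1.08·[0.5077·0.0000 + 0.4923·0.0000] = 0.0000; exercise value = 0.0000 ≤ continuation, so V_uu = 0.0000
Node ud (S = 94.5): continuation = 1/1.08·[0.5077·0.0000 + 0.4923·4.1250] = 1.8803; exercise value = 0.0000 ≤ continuation, so V_ud = 1.8803
Node dd (S = 50.62): continuation = 1/1.08·[0.5077·4.1250 + 0.4923·37.0312] = 18.8194; exercise value = 24.3750 > continuation, so V_dd = 24.3750 (exercise)
Node u (S = 126): continuation = 1/1.08·[0.5077·0.0000 + 0.4923·1.8803] = 0.8571; exercise value = 0.0000 ≤ continuation, so V_u = 0.8571
Node d (S = 67.5): continuation = 1/1.08·[0.5077·1.8803 + 0.4923·24.3750] = 11.9950; exercise value = 7.5000 ≤ continuation, so V_d = 11.9950
Node 0 (S = 90): continuation = 1/1.08·[0.5077·0.8571 + 0.4923·11.9950] = 5.8707; exercise value = 0.0000 ≤ continuation, so V_0 = 5.8707

$5.87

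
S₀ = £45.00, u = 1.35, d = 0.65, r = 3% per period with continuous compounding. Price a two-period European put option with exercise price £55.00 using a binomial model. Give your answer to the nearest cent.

Risk-neutral probability p = (e^0.03 − 0.65)/(1.35 − 0.65) = 0.3805/0.7000 = 0.5435
Terminal stock prices: S_uu = 82.01, S_ud = 39.49, S_dd = 19.01
Terminal payoffs (K − S): max(-27.01, 0) = 0, max(15.51, 0) = 15.51, max(35.99, 0) = 35.99
Node u (S = 60.75): V_u = e^(−0.03)·[0.5435·0.0000 + 0.4565·15.5125] = 6.8721
Node d (S = 29.25): V_d = e^(−0.03)·[0.5435·15.5125 + 0.4565·35.9875] = 24.1245
Node 0 (S = 45): V_0 = e^(−0.03)·[0.5435·6.8721 + 0.4565·24.1245] = 14.3118

£14.31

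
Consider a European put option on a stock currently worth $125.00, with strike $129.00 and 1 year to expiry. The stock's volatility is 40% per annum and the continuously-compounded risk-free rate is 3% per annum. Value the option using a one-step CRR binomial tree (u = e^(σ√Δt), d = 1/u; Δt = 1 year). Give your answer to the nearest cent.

CRR parameters: u = e^(σ√Δt) = e^(0.4·√1) = 1.4918, d = 1/u = 0.6703
Per-period rate: rΔt = 0.03·1 = 0.03, so R = e^0.03 = 1.0305
Risk-neutral probability p = (e^0.03 − 0.6703)/(1.4918 − 0.6703) = 0.3601/0.8215 = 0.4384
Terminal stock prices: S_u = 186.5, S_d = 83.79
Terminal payoffs (K − S): max(-57.48, 0) = 0, max(45.21, 0) = 45.21
Node 0 (S = 125): V_0 = e^(−0.03)·[0.4384·0.0000 + 0.5616·45.2100] = 24.6402

$24.64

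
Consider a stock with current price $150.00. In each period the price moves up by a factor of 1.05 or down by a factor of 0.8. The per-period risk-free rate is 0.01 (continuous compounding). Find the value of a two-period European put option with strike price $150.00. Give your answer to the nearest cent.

Risk-neutral probability p = (e^0.01 − 0.8)/(1.05 − 0.8) = 0.2101/0.2500 = 0.8402
Terminal stock prices: S_uu = 165.4, S_ud = 126, S_dd = 96
Terminal payoffs (K − S): max(-15.38, 0) = 0, max(24, 0) = 24, max(54, 0) = 54
Node u (S = 157.5): V_u = e^(−0.01)·[0.8402·0.0000 + 0.1598·24.0000] = 3.7970
Node d (S = 120): V_d = e^(−0.01)·[0.8402·24.0000 + 0.1598·54.0000] = 28.5075
Node 0 (S = 150): V_0 = e^(−0.01)·[0.8402·3.7970 + 0.1598·28.5075] = 7.6687

$7.67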